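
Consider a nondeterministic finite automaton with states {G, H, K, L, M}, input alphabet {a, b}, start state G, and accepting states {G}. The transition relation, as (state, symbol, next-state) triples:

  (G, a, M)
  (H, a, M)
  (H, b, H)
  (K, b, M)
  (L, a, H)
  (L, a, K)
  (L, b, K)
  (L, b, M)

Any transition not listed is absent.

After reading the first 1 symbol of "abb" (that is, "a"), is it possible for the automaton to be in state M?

Yes

Start in {G}.
Read 'a': G→{M}; now {M}.
State M is in {M}.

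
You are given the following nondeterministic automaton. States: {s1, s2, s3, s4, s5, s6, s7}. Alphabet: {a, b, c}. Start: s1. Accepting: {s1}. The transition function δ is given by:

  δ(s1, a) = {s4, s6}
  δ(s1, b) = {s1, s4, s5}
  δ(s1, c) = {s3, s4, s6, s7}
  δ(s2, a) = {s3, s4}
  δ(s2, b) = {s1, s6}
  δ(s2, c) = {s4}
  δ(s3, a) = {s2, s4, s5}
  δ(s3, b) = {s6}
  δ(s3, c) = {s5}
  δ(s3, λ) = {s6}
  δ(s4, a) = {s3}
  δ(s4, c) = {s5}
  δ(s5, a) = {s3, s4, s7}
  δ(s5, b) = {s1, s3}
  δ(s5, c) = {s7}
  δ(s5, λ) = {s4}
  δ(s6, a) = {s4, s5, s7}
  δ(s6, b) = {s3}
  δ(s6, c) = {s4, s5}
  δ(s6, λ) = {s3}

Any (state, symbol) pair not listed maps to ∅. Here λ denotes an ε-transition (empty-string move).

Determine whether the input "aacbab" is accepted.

Yes

Start in {s1}.
Read 'a': s1→{s4, s6}; union {s4, s6}; ε-closure = {s3, s4, s6}.
Read 'a': s3→{s2, s4, s5}, s4→{s3}, s6→{s4, s5, s7}; union {s2, s3, s4, s5, s7}; ε-closure = {s2, s3, s4, s5, s6, s7}.
Read 'c': s2→{s4}, s3→{s5}, s4→{s5}, s5→{s7}, s6→{s4, s5}, s7→∅; now {s4, s5, s7}.
Read 'b': s4→∅, s5→{s1, s3}, s7→∅; union {s1, s3}; ε-closure = {s1, s3, s6}.
Read 'a': s1→{s4, s6}, s3→{s2, s4, s5}, s6→{s4, s5, s7}; union {s2, s4, s5, s6, s7}; ε-closure = {s2, s3, s4, s5, s6, s7}.
Read 'b': s2→{s1, s6}, s3→{s6}, s4→∅, s5→{s1, s3}, s6→{s3}, s7→∅; now {s1, s3, s6}.
The final set {s1, s3, s6} contains the accepting state s1.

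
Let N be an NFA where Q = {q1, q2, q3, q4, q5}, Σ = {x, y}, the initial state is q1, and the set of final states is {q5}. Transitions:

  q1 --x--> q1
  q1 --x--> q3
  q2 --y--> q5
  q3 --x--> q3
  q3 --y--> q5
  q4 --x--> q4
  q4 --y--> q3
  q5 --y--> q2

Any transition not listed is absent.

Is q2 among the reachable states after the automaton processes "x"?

No

Start in {q1}.
Read 'x': q1→{q1, q3}; now {q1, q3}.
State q2 is not in {q1, q3}.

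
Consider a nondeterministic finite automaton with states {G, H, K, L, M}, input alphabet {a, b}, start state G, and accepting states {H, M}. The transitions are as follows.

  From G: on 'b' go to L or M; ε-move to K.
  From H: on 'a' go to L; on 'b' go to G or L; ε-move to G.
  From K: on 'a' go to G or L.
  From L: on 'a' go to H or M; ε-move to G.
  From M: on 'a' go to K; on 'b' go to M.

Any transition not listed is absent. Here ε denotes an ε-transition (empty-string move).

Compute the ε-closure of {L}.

{G, K, L}

Begin with {L}.
ε-move L → G; add G.
ε-move G → K; add K.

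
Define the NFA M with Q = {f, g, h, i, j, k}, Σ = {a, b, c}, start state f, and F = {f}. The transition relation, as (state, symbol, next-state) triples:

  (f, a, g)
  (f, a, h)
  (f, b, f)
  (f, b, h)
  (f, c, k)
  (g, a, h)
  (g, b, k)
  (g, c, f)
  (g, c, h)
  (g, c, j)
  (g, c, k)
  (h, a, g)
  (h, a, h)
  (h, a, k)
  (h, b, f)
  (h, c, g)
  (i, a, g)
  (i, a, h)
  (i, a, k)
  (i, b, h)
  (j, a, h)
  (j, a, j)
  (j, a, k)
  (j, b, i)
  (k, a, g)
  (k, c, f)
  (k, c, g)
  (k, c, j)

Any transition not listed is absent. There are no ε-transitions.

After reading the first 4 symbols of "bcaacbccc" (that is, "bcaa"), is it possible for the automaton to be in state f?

No

Start in {f}.
Read 'b': f→{f, h}; now {f, h}.
Read 'c': f→{k}, h→{g}; now {g, k}.
Read 'a': g→{h}, k→{g}; now {g, h}.
Read 'a': g→{h}, h→{g, h, k}; now {g, h, k}.
State f is not in {g, h, k}.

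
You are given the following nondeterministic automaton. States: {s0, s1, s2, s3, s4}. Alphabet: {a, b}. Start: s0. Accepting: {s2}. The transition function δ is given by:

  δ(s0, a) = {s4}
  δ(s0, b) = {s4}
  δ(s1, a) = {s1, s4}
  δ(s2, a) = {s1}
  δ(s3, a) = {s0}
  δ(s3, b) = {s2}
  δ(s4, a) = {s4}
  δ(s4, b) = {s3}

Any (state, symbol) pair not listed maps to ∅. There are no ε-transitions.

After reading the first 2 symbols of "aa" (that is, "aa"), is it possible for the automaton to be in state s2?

No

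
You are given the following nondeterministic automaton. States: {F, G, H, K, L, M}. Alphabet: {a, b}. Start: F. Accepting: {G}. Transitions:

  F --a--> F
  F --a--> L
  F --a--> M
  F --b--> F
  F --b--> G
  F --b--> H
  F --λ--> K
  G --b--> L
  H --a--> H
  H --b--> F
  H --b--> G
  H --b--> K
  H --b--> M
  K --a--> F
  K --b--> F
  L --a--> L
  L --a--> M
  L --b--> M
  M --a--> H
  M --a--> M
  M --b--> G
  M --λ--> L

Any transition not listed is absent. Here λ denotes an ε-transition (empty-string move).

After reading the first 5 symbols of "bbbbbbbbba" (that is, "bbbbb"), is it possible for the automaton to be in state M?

Yes

Start: ε-closure({F}) = {F, K}.
Read 'b': F→{F, G, H}, K→{F}; union {F, G, H}; ε-closure = {F, G, H, K}.
Read 'b': F→{F, G, H}, G→{L}, H→{F, G, K, M}, K→{F}; now {F, G, H, K, L, M}.
Read 'b': F→{F, G, H}, G→{L}, H→{F, G, K, M}, K→{F}, L→{M}, M→{G}; now {F, G, H, K, L, M}.
Read 'b': F→{F, G, H}, G→{L}, H→{F, G, K, M}, K→{F}, L→{M}, M→{G}; now {F, G, H, K, L, M}.
Read 'b': F→{F, G, H}, G→{L}, H→{F, G, K, M}, K→{F}, L→{M}, M→{G}; now {F, G, H, K, L, M}.
State M is in {F, G, H, K, L, M}.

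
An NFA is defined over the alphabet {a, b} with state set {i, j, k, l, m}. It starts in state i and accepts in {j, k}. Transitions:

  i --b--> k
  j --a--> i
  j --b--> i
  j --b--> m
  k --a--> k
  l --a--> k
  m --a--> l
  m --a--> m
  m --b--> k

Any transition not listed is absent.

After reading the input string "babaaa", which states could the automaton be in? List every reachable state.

Start in {i}.
Read 'b': i→{k}; now {k}.
Read 'a': k→{k}; now {k}.
Read 'b': k→∅; now ∅.
The set is empty and remains empty for the remaining 3 symbols.

∅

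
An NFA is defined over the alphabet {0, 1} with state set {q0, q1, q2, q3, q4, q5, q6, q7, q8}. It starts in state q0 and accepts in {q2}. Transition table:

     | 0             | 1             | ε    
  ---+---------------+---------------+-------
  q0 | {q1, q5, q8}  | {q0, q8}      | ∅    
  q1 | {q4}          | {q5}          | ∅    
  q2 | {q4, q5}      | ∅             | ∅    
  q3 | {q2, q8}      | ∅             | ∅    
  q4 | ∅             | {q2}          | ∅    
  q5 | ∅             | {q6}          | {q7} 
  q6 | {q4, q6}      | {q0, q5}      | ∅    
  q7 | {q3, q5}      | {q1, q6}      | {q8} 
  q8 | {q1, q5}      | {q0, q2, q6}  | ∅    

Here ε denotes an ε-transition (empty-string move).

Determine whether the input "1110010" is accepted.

No

Start in {q0}.
Read '1': {q0} → {q0, q8}.
Read '1': {q0, q8} → {q0, q2, q6, q8}.
Read '1': {q0, q2, q6, q8} → {q0, q2, q5, q6, q7, q8}.
Read '0': {q0, q2, q5, q6, q7, q8} → {q1, q3, q4, q5, q6, q7, q8}.
Read '0': {q1, q3, q4, q5, q6, q7, q8} → {q1, q2, q3, q4, q5, q6, q7, q8}.
Read '1': {q1, q2, q3, q4, q5, q6, q7, q8} → {q0, q1, q2, q5, q6, q7, q8}.
Read '0': {q0, q1, q2, q5, q6, q7, q8} → {q1, q3, q4, q5, q6, q7, q8}.
The final set {q1, q3, q4, q5, q6, q7, q8} contains no accepting state.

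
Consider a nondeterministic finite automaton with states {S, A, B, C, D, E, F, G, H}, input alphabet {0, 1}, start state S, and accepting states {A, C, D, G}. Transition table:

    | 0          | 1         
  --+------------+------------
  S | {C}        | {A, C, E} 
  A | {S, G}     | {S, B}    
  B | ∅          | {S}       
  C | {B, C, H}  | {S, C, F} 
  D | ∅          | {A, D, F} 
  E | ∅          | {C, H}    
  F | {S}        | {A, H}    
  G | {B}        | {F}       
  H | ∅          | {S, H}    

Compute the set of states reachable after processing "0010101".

{S, A, C, E, F, H}

Start in {S}.
Read '0': S→{C}; now {C}.
Read '0': C→{B, C, H}; now {B, C, H}.
Read '1': B→{S}, C→{S, C, F}, H→{S, H}; now {S, C, F, H}.
Read '0': S→{C}, C→{B, C, H}, F→{S}, H→∅; now {S, B, C, H}.
Read '1': S→{A, C, E}, B→{S}, C→{S, C, F}, H→{S, H}; now {S, A, C, E, F, H}.
Read '0': S→{C}, A→{S, G}, C→{B, C, H}, E→∅, F→{S}, H→∅; now {S, B, C, G, H}.
Read '1': S→{A, C, E}, B→{S}, C→{S, C, F}, G→{F}, H→{S, H}; now {S, A, C, E, F, H}.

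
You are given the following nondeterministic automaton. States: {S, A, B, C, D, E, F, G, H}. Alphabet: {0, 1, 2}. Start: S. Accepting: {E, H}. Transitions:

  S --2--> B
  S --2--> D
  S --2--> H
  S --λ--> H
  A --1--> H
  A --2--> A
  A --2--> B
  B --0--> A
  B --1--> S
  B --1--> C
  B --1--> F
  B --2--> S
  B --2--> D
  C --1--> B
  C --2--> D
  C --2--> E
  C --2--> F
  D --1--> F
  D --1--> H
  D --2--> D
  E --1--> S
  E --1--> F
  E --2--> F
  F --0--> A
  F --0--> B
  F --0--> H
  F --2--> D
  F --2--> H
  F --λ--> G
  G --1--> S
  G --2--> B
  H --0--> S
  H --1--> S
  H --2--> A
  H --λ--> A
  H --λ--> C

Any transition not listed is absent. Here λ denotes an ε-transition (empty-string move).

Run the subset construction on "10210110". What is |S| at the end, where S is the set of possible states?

5

Start: ε-closure({S}) = {S, A, C, H}.
Read '1': S→∅, A→{H}, C→{B}, H→{S}; union {S, B, H}; ε-closure = {S, A, B, C, H}.
Read '0': S→∅, A→∅, B→{A}, C→∅, H→{S}; union {S, A}; ε-closure = {S, A, C, H}.
Read '2': S→{B, D, H}, A→{A, B}, C→{D, E, F}, H→{A}; union {A, B, D, E, F, H}; ε-closure = {A, B, C, D, E, F, G, H}.
Read '1': A→{H}, B→{S, C, F}, C→{B}, D→{F, H}, E→{S, F}, F→∅, G→{S}, H→{S}; union {S, B, C, F, H}; ε-closure = {S, A, B, C, F, G, H}.
Read '0': S→∅, A→∅, B→{A}, C→∅, F→{A, B, H}, G→∅, H→{S}; union {S, A, B, H}; ε-closure = {S, A, B, C, H}.
Read '1': S→∅, A→{H}, B→{S, C, F}, C→{B}, H→{S}; union {S, B, C, F, H}; ε-closure = {S, A, B, C, F, G, H}.
Read '1': S→∅, A→{H}, B→{S, C, F}, C→{B}, F→∅, G→{S}, H→{S}; union {S, B, C, F, H}; ε-closure = {S, A, B, C, F, G, H}.
Read '0': S→∅, A→∅, B→{A}, C→∅, F→{A, B, H}, G→∅, H→{S}; union {S, A, B, H}; ε-closure = {S, A, B, C, H}.
That set has 5 states.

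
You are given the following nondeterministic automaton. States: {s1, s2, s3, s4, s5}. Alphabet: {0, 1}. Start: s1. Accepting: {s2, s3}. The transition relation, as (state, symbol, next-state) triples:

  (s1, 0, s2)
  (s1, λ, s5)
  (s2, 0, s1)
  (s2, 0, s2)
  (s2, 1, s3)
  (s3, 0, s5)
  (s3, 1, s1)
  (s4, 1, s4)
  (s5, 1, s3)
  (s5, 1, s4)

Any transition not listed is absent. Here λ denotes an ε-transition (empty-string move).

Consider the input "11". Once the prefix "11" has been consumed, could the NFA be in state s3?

Start: ε-closure({s1}) = {s1, s5}.
Read '1': {s1, s5} → {s3, s4}.
Read '1': {s3, s4} → {s1, s4, s5}.
State s3 is not in {s1, s4, s5}.

No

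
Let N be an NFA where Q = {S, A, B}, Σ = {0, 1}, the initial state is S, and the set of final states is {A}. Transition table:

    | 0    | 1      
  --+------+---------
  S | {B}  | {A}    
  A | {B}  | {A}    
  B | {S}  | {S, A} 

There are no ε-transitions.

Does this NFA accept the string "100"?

No

Start in {S}.
Read '1': S→{A}; now {A}.
Read '0': A→{B}; now {B}.
Read '0': B→{S}; now {S}.
The final set {S} contains no accepting state.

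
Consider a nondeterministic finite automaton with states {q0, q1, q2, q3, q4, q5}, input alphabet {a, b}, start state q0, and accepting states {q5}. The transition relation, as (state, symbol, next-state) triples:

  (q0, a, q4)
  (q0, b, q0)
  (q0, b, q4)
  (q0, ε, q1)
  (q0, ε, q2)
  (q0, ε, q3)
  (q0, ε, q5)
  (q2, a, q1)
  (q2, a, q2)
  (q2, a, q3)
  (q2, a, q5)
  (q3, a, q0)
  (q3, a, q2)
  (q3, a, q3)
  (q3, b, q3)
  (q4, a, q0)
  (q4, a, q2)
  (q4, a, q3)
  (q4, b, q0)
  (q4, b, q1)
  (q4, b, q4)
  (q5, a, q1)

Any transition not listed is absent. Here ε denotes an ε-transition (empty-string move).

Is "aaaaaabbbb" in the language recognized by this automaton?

Start: ε-closure({q0}) = {q0, q1, q2, q3, q5}.
Read 'a': {q0, q1, q2, q3, q5} → {q0, q1, q2, q3, q4, q5}.
Read 'a': {q0, q1, q2, q3, q4, q5} → {q0, q1, q2, q3, q4, q5}.
Read 'a': {q0, q1, q2, q3, q4, q5} → {q0, q1, q2, q3, q4, q5}.
Read 'a': {q0, q1, q2, q3, q4, q5} → {q0, q1, q2, q3, q4, q5}.
Read 'a': {q0, q1, q2, q3, q4, q5} → {q0, q1, q2, q3, q4, q5}.
Read 'a': {q0, q1, q2, q3, q4, q5} → {q0, q1, q2, q3, q4, q5}.
Read 'b': {q0, q1, q2, q3, q4, q5} → {q0, q1, q2, q3, q4, q5}.
Read 'b': {q0, q1, q2, q3, q4, q5} → {q0, q1, q2, q3, q4, q5}.
Read 'b': {q0, q1, q2, q3, q4, q5} → {q0, q1, q2, q3, q4, q5}.
Read 'b': {q0, q1, q2, q3, q4, q5} → {q0, q1, q2, q3, q4, q5}.
The final set {q0, q1, q2, q3, q4, q5} contains the accepting state q5.

Yes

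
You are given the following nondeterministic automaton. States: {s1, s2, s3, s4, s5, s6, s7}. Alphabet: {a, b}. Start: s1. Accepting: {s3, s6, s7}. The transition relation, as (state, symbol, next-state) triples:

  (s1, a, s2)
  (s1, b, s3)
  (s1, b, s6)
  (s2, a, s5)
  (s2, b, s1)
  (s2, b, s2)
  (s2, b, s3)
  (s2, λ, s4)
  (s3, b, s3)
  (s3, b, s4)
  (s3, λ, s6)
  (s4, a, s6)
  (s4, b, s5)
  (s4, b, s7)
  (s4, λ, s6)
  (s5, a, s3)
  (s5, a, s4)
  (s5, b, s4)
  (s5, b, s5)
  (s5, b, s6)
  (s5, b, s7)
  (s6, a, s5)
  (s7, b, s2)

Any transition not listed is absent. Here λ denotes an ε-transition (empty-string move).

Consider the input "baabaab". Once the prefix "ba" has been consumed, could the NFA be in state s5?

Start in {s1}.
Read 'b': {s1} → {s3, s6}.
Read 'a': {s3, s6} → {s5}.
State s5 is in {s5}.

Yes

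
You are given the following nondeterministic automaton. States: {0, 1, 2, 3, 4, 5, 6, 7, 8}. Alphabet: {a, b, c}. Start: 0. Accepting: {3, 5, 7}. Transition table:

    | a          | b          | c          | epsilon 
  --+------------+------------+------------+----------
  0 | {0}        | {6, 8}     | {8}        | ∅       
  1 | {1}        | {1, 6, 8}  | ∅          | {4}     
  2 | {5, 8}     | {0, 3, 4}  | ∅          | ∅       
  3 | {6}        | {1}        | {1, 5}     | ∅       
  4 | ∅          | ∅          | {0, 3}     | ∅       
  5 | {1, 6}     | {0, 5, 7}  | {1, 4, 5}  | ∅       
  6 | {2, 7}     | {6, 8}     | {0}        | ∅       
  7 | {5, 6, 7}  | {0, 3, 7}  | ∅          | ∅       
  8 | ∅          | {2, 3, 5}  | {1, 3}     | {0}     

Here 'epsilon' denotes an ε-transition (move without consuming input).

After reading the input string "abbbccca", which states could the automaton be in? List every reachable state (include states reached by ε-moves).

{0, 1, 4, 6}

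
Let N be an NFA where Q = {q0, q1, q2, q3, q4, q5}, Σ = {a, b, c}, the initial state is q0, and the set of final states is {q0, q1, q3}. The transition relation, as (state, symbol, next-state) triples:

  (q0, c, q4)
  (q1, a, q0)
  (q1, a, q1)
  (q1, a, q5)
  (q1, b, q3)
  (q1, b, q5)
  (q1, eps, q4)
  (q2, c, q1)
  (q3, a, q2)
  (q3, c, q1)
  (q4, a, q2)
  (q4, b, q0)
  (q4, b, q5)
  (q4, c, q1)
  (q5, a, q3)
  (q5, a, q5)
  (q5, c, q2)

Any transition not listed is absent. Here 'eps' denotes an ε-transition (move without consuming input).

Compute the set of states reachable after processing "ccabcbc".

Start in {q0}.
Read 'c': q0→{q4}; now {q4}.
Read 'c': q4→{q1}; union {q1}; ε-closure = {q1, q4}.
Read 'a': q1→{q0, q1, q5}, q4→{q2}; union {q0, q1, q2, q5}; ε-closure = {q0, q1, q2, q4, q5}.
Read 'b': q0→∅, q1→{q3, q5}, q2→∅, q4→{q0, q5}, q5→∅; now {q0, q3, q5}.
Read 'c': q0→{q4}, q3→{q1}, q5→{q2}; now {q1, q2, q4}.
Read 'b': q1→{q3, q5}, q2→∅, q4→{q0, q5}; now {q0, q3, q5}.
Read 'c': q0→{q4}, q3→{q1}, q5→{q2}; now {q1, q2, q4}.

{q1, q2, q4}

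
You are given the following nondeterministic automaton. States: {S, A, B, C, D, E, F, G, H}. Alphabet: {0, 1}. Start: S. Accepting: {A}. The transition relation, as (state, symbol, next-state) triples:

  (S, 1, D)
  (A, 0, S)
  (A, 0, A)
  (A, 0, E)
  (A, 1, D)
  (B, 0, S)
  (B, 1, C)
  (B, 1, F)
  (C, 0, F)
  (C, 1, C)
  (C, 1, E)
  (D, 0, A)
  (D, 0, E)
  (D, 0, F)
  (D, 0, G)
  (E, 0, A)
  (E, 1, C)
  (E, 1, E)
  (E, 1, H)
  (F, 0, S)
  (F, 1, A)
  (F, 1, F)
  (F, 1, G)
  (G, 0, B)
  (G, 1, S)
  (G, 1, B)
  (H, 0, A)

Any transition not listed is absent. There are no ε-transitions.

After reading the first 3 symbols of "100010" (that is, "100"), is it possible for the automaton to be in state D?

Start in {S}.
Read '1': {S} → {D}.
Read '0': {D} → {A, E, F, G}.
Read '0': {A, E, F, G} → {S, A, B, E}.
State D is not in {S, A, B, E}.

No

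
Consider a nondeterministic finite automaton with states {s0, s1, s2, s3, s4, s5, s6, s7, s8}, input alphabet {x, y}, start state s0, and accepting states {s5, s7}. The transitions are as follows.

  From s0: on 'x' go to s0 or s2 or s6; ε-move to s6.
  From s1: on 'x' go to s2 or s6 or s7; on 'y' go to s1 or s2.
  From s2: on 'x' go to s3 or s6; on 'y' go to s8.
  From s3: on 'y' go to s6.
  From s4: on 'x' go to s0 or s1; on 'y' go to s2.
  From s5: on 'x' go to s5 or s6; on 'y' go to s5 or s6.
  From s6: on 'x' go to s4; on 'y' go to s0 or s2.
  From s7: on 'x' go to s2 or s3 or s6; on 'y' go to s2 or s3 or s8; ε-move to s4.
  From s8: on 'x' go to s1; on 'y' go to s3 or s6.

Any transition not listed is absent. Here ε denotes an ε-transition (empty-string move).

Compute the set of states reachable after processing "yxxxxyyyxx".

{s0, s1, s2, s3, s4, s6, s7}

Start: ε-closure({s0}) = {s0, s6}.
Read 'y': s0→∅, s6→{s0, s2}; union {s0, s2}; ε-closure = {s0, s2, s6}.
Read 'x': s0→{s0, s2, s6}, s2→{s3, s6}, s6→{s4}; now {s0, s2, s3, s4, s6}.
Read 'x': s0→{s0, s2, s6}, s2→{s3, s6}, s3→∅, s4→{s0, s1}, s6→{s4}; now {s0, s1, s2, s3, s4, s6}.
Read 'x': s0→{s0, s2, s6}, s1→{s2, s6, s7}, s2→{s3, s6}, s3→∅, s4→{s0, s1}, s6→{s4}; now {s0, s1, s2, s3, s4, s6, s7}.
Read 'x': s0→{s0, s2, s6}, s1→{s2, s6, s7}, s2→{s3, s6}, s3→∅, s4→{s0, s1}, s6→{s4}, s7→{s2, s3, s6}; now {s0, s1, s2, s3, s4, s6, s7}.
Read 'y': s0→∅, s1→{s1, s2}, s2→{s8}, s3→{s6}, s4→{s2}, s6→{s0, s2}, s7→{s2, s3, s8}; now {s0, s1, s2, s3, s6, s8}.
Read 'y': s0→∅, s1→{s1, s2}, s2→{s8}, s3→{s6}, s6→{s0, s2}, s8→{s3, s6}; now {s0, s1, s2, s3, s6, s8}.
Read 'y': s0→∅, s1→{s1, s2}, s2→{s8}, s3→{s6}, s6→{s0, s2}, s8→{s3, s6}; now {s0, s1, s2, s3, s6, s8}.
Read 'x': s0→{s0, s2, s6}, s1→{s2, s6, s7}, s2→{s3, s6}, s3→∅, s6→{s4}, s8→{s1}; now {s0, s1, s2, s3, s4, s6, s7}.
Read 'x': s0→{s0, s2, s6}, s1→{s2, s6, s7}, s2→{s3, s6}, s3→∅, s4→{s0, s1}, s6→{s4}, s7→{s2, s3, s6}; now {s0, s1, s2, s3, s4, s6, s7}.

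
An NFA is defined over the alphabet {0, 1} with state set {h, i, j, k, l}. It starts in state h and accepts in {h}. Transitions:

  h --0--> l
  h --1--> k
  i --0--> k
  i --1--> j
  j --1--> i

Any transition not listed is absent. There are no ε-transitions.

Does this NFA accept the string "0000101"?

No

Start in {h}.
Read '0': h→{l}; now {l}.
Read '0': l→∅; now ∅.
The set is empty and remains empty for the remaining 5 symbols.
The final set ∅ contains no accepting state.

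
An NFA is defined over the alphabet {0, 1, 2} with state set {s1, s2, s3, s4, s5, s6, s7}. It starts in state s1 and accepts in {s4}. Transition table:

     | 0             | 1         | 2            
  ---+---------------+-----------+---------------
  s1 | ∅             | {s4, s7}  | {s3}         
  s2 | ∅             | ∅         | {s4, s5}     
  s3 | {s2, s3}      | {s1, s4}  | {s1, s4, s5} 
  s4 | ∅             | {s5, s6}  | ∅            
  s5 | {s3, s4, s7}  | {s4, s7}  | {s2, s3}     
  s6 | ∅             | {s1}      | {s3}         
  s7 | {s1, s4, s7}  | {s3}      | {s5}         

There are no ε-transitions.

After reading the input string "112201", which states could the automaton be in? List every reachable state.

Start in {s1}.
Read '1': {s1} → {s4, s7}.
Read '1': {s4, s7} → {s3, s5, s6}.
Read '2': {s3, s5, s6} → {s1, s2, s3, s4, s5}.
Read '2': {s1, s2, s3, s4, s5} → {s1, s2, s3, s4, s5}.
Read '0': {s1, s2, s3, s4, s5} → {s2, s3, s4, s7}.
Read '1': {s2, s3, s4, s7} → {s1, s3, s4, s5, s6}.

{s1, s3, s4, s5, s6}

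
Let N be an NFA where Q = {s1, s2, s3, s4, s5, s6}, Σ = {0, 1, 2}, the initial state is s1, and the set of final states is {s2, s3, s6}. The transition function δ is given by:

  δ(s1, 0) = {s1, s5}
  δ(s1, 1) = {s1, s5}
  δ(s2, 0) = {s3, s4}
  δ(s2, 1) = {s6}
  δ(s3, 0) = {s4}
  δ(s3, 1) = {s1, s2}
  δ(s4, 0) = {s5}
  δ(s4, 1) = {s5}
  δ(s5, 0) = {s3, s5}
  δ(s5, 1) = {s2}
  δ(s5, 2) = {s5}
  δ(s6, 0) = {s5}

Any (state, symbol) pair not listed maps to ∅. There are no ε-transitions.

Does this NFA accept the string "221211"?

No

Start in {s1}.
Read '2': {s1} → ∅.
The set is empty and remains empty for the remaining 5 symbols.
The final set ∅ contains no accepting state.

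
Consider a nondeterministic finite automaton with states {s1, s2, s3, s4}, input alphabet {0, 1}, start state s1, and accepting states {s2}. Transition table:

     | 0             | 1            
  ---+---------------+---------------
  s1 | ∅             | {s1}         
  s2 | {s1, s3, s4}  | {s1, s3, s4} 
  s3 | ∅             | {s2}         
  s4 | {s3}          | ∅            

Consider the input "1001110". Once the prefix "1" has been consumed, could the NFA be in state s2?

No

Start in {s1}.
Read '1': s1→{s1}; now {s1}.
State s2 is not in {s1}.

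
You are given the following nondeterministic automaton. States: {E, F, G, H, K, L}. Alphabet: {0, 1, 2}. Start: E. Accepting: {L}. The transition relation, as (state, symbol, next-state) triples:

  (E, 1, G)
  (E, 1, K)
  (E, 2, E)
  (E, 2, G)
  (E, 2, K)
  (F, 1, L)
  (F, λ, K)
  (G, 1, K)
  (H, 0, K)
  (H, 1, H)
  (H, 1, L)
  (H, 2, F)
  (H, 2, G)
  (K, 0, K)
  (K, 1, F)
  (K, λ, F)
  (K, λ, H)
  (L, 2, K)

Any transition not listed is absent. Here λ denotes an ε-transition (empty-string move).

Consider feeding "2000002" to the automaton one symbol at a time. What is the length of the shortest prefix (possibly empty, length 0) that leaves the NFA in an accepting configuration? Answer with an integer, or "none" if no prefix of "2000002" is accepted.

none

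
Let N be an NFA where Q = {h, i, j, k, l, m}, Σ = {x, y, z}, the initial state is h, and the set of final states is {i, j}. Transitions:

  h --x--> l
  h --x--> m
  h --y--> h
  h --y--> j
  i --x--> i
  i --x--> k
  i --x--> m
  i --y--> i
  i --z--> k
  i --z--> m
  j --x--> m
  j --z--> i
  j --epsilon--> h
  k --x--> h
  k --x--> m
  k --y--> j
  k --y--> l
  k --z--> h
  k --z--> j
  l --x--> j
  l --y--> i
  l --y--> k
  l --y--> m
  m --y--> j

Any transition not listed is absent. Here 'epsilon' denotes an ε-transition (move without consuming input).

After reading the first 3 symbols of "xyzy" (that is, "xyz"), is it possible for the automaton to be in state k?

Start in {h}.
Read 'x': h→{l, m}; now {l, m}.
Read 'y': l→{i, k, m}, m→{j}; union {i, j, k, m}; ε-closure = {h, i, j, k, m}.
Read 'z': h→∅, i→{k, m}, j→{i}, k→{h, j}, m→∅; now {h, i, j, k, m}.
State k is in {h, i, j, k, m}.

Yes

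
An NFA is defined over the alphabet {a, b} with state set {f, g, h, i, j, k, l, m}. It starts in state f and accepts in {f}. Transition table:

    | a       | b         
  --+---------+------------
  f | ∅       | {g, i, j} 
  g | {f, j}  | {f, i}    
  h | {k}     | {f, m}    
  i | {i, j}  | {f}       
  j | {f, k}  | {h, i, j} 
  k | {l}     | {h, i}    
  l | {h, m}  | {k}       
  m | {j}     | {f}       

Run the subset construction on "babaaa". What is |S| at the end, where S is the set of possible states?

7

Start in {f}.
Read 'b': f→{g, i, j}; now {g, i, j}.
Read 'a': g→{f, j}, i→{i, j}, j→{f, k}; now {f, i, j, k}.
Read 'b': f→{g, i, j}, i→{f}, j→{h, i, j}, k→{h, i}; now {f, g, h, i, j}.
Read 'a': f→∅, g→{f, j}, h→{k}, i→{i, j}, j→{f, k}; now {f, i, j, k}.
Read 'a': f→∅, i→{i, j}, j→{f, k}, k→{l}; now {f, i, j, k, l}.
Read 'a': f→∅, i→{i, j}, j→{f, k}, k→{l}, l→{h, m}; now {f, h, i, j, k, l, m}.
That set has 7 states.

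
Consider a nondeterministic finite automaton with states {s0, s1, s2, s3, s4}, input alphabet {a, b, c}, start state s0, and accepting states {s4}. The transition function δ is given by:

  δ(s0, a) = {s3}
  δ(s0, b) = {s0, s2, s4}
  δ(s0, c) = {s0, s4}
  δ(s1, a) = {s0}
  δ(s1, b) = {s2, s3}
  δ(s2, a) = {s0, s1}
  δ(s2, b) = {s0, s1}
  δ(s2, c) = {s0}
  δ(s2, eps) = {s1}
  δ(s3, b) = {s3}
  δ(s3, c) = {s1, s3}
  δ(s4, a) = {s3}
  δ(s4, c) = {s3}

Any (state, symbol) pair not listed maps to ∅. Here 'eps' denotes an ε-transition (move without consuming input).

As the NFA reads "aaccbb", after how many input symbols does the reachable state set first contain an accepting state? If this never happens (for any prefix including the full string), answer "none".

none

Start in {s0}.
Read 'a': s0→{s3}; now {s3}.
Read 'a': s3→∅; now ∅.
The set is empty and remains empty for the remaining 4 symbols.
No reachable set along the way intersects F.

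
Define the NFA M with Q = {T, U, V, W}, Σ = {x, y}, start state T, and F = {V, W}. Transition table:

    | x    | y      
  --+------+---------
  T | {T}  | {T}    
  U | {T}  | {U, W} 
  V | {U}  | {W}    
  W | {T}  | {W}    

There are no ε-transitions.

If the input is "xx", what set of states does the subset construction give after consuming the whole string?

{T}

Start in {T}.
Read 'x': {T} → {T}.
Read 'x': {T} → {T}.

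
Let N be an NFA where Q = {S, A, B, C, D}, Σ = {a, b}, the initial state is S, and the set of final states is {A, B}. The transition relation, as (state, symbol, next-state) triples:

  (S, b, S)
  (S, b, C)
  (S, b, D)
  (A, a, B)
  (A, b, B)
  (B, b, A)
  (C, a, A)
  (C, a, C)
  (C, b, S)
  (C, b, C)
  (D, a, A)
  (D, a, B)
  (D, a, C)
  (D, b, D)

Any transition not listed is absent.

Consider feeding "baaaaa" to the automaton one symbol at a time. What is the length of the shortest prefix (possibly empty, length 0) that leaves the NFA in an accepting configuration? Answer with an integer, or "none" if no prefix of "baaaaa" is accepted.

2

Start in {S}.
Read 'b': {S} → {S, C, D}.
Read 'a': {S, C, D} → {A, B, C}.
None of the earlier sets intersect F, but {A, B, C} does.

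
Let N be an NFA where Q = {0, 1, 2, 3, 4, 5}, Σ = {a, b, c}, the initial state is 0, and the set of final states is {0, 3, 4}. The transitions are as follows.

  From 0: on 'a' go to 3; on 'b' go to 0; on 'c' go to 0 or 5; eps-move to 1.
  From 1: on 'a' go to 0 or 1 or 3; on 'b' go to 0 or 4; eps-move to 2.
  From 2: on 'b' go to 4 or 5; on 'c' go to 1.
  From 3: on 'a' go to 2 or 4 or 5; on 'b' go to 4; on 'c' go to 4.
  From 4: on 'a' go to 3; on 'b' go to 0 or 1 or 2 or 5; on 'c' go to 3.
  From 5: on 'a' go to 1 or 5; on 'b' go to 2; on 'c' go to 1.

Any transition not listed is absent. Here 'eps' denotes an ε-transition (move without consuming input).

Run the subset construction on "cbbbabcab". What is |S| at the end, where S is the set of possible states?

5

Start: ε-closure({0}) = {0, 1, 2}.
Read 'c': 0→{0, 5}, 1→∅, 2→{1}; union {0, 1, 5}; ε-closure = {0, 1, 2, 5}.
Read 'b': 0→{0}, 1→{0, 4}, 2→{4, 5}, 5→{2}; union {0, 2, 4, 5}; ε-closure = {0, 1, 2, 4, 5}.
Read 'b': 0→{0}, 1→{0, 4}, 2→{4, 5}, 4→{0, 1, 2, 5}, 5→{2}; now {0, 1, 2, 4, 5}.
Read 'b': 0→{0}, 1→{0, 4}, 2→{4, 5}, 4→{0, 1, 2, 5}, 5→{2}; now {0, 1, 2, 4, 5}.
Read 'a': 0→{3}, 1→{0, 1, 3}, 2→∅, 4→{3}, 5→{1, 5}; union {0, 1, 3, 5}; ε-closure = {0, 1, 2, 3, 5}.
Read 'b': 0→{0}, 1→{0, 4}, 2→{4, 5}, 3→{4}, 5→{2}; union {0, 2, 4, 5}; ε-closure = {0, 1, 2, 4, 5}.
Read 'c': 0→{0, 5}, 1→∅, 2→{1}, 4→{3}, 5→{1}; union {0, 1, 3, 5}; ε-closure = {0, 1, 2, 3, 5}.
Read 'a': 0→{3}, 1→{0, 1, 3}, 2→∅, 3→{2, 4, 5}, 5→{1, 5}; now {0, 1, 2, 3, 4, 5}.
Read 'b': 0→{0}, 1→{0, 4}, 2→{4, 5}, 3→{4}, 4→{0, 1, 2, 5}, 5→{2}; now {0, 1, 2, 4, 5}.
That set has 5 states.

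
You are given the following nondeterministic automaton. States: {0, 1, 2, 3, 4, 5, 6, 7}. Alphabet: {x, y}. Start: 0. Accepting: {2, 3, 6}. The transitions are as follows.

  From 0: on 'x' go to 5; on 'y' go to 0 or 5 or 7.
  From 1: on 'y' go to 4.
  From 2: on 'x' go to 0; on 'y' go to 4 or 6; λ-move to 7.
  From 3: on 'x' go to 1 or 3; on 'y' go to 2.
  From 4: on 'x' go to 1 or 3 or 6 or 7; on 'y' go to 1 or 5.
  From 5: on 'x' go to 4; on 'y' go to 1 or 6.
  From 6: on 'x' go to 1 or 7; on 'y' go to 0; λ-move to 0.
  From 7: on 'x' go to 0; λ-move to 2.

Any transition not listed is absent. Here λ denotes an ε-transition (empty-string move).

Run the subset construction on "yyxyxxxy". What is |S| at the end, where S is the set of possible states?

7

Start in {0}.
Read 'y': 0→{0, 5, 7}; union {0, 5, 7}; ε-closure = {0, 2, 5, 7}.
Read 'y': 0→{0, 5, 7}, 2→{4, 6}, 5→{1, 6}, 7→∅; union {0, 1, 4, 5, 6, 7}; ε-closure = {0, 1, 2, 4, 5, 6, 7}.
Read 'x': 0→{5}, 1→∅, 2→{0}, 4→{1, 3, 6, 7}, 5→{4}, 6→{1, 7}, 7→{0}; union {0, 1, 3, 4, 5, 6, 7}; ε-closure = {0, 1, 2, 3, 4, 5, 6, 7}.
Read 'y': 0→{0, 5, 7}, 1→{4}, 2→{4, 6}, 3→{2}, 4→{1, 5}, 5→{1, 6}, 6→{0}, 7→∅; now {0, 1, 2, 4, 5, 6, 7}.
Read 'x': 0→{5}, 1→∅, 2→{0}, 4→{1, 3, 6, 7}, 5→{4}, 6→{1, 7}, 7→{0}; union {0, 1, 3, 4, 5, 6, 7}; ε-closure = {0, 1, 2, 3, 4, 5, 6, 7}.
Read 'x': 0→{5}, 1→∅, 2→{0}, 3→{1, 3}, 4→{1, 3, 6, 7}, 5→{4}, 6→{1, 7}, 7→{0}; union {0, 1, 3, 4, 5, 6, 7}; ε-closure = {0, 1, 2, 3, 4, 5, 6, 7}.
Read 'x': 0→{5}, 1→∅, 2→{0}, 3→{1, 3}, 4→{1, 3, 6, 7}, 5→{4}, 6→{1, 7}, 7→{0}; union {0, 1, 3, 4, 5, 6, 7}; ε-closure = {0, 1, 2, 3, 4, 5, 6, 7}.
Read 'y': 0→{0, 5, 7}, 1→{4}, 2→{4, 6}, 3→{2}, 4→{1, 5}, 5→{1, 6}, 6→{0}, 7→∅; now {0, 1, 2, 4, 5, 6, 7}.
That set has 7 states.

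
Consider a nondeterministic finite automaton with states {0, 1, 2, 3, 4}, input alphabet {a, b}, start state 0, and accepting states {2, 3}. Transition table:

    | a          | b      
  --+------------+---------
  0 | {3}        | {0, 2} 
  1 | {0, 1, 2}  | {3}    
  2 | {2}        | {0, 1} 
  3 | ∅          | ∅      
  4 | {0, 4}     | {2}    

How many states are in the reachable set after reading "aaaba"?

0

Start in {0}.
Read 'a': {0} → {3}.
Read 'a': {3} → ∅.
The set is empty and remains empty for the remaining 3 symbols.
That set has 0 states.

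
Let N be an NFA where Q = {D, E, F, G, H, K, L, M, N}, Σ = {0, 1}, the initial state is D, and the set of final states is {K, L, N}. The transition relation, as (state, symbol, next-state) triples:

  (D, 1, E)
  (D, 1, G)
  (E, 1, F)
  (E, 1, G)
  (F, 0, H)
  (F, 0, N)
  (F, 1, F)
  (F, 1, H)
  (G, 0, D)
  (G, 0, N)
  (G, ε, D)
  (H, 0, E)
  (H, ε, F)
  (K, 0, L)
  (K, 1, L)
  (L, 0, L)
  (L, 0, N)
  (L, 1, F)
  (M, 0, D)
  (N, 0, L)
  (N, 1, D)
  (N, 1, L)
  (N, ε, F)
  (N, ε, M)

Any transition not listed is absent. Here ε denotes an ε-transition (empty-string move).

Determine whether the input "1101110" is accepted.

Yes

Start in {D}.
Read '1': D→{E, G}; union {E, G}; ε-closure = {D, E, G}.
Read '1': D→{E, G}, E→{F, G}, G→∅; union {E, F, G}; ε-closure = {D, E, F, G}.
Read '0': D→∅, E→∅, F→{H, N}, G→{D, N}; union {D, H, N}; ε-closure = {D, F, H, M, N}.
Read '1': D→{E, G}, F→{F, H}, H→∅, M→∅, N→{D, L}; now {D, E, F, G, H, L}.
Read '1': D→{E, G}, E→{F, G}, F→{F, H}, G→∅, H→∅, L→{F}; union {E, F, G, H}; ε-closure = {D, E, F, G, H}.
Read '1': D→{E, G}, E→{F, G}, F→{F, H}, G→∅, H→∅; union {E, F, G, H}; ε-closure = {D, E, F, G, H}.
Read '0': D→∅, E→∅, F→{H, N}, G→{D, N}, H→{E}; union {D, E, H, N}; ε-closure = {D, E, F, H, M, N}.
The final set {D, E, F, H, M, N} contains the accepting state N.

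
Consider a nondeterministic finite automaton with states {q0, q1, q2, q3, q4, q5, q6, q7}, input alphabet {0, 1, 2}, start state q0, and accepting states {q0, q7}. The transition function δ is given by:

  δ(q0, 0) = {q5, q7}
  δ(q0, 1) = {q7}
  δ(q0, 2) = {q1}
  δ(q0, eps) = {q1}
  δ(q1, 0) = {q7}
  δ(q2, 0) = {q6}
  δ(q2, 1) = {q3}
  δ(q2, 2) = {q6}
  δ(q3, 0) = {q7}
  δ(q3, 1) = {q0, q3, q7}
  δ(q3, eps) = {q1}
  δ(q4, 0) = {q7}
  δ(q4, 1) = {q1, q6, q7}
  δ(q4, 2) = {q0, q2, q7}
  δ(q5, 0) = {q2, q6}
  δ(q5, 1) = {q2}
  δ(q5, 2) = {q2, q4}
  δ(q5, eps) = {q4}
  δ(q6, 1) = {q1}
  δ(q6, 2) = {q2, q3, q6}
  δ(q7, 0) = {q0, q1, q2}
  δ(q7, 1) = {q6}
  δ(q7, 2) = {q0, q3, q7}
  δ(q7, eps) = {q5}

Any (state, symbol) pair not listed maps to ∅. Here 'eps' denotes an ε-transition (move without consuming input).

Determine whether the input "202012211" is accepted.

Start: ε-closure({q0}) = {q0, q1}.
Read '2': {q0, q1} → {q1}.
Read '0': {q1} → {q4, q5, q7}.
Read '2': {q4, q5, q7} → {q0, q1, q2, q3, q4, q5, q7}.
Read '0': {q0, q1, q2, q3, q4, q5, q7} → {q0, q1, q2, q4, q5, q6, q7}.
Read '1': {q0, q1, q2, q4, q5, q6, q7} → {q1, q2, q3, q4, q5, q6, q7}.
Read '2': {q1, q2, q3, q4, q5, q6, q7} → {q0, q1, q2, q3, q4, q5, q6, q7}.
Read '2': {q0, q1, q2, q3, q4, q5, q6, q7} → {q0, q1, q2, q3, q4, q5, q6, q7}.
Read '1': {q0, q1, q2, q3, q4, q5, q6, q7} → {q0, q1, q2, q3, q4, q5, q6, q7}.
Read '1': {q0, q1, q2, q3, q4, q5, q6, q7} → {q0, q1, q2, q3, q4, q5, q6, q7}.
The final set {q0, q1, q2, q3, q4, q5, q6, q7} contains the accepting states q0, q7.

Yes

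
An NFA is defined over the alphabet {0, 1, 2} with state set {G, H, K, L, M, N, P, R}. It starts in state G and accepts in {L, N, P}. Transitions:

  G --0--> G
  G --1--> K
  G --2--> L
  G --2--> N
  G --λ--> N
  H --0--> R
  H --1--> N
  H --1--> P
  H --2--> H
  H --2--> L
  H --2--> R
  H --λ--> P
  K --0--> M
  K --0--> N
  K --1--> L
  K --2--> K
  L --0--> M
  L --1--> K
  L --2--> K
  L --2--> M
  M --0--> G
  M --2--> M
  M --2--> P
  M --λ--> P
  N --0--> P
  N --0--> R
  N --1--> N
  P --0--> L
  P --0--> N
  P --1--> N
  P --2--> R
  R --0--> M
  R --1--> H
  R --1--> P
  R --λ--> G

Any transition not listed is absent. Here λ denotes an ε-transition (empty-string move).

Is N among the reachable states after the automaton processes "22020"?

Yes

Start: ε-closure({G}) = {G, N}.
Read '2': G→{L, N}, N→∅; now {L, N}.
Read '2': L→{K, M}, N→∅; union {K, M}; ε-closure = {K, M, P}.
Read '0': K→{M, N}, M→{G}, P→{L, N}; union {G, L, M, N}; ε-closure = {G, L, M, N, P}.
Read '2': G→{L, N}, L→{K, M}, M→{M, P}, N→∅, P→{R}; union {K, L, M, N, P, R}; ε-closure = {G, K, L, M, N, P, R}.
Read '0': G→{G}, K→{M, N}, L→{M}, M→{G}, N→{P, R}, P→{L, N}, R→{M}; now {G, L, M, N, P, R}.
State N is in {G, L, M, N, P, R}.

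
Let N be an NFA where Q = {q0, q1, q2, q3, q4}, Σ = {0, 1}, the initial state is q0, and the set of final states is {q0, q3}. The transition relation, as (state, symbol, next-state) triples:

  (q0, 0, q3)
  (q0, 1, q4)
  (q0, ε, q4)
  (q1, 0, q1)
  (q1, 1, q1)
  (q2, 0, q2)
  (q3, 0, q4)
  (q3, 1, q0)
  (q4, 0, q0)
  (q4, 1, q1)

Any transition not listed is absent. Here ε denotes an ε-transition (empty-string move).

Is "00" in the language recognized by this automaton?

Yes

Start: ε-closure({q0}) = {q0, q4}.
Read '0': {q0, q4} → {q0, q3, q4}.
Read '0': {q0, q3, q4} → {q0, q3, q4}.
The final set {q0, q3, q4} contains the accepting states q0, q3.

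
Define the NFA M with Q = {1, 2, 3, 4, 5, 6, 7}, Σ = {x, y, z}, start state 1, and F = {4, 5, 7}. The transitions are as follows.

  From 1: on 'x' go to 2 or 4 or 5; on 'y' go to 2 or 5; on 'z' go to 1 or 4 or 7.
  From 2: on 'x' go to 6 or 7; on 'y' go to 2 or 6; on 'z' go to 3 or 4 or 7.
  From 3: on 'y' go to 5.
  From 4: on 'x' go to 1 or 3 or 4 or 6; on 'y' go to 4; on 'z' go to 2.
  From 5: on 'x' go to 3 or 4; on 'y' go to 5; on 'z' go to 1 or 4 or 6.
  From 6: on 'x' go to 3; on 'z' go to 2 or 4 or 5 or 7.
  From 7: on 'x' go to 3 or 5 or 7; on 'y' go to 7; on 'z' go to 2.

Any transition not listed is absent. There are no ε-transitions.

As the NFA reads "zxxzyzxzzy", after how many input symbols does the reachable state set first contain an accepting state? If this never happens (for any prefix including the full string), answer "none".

1

Start in {1}.
Read 'z': {1} → {1, 4, 7}.
None of the earlier sets intersect F, but {1, 4, 7} does.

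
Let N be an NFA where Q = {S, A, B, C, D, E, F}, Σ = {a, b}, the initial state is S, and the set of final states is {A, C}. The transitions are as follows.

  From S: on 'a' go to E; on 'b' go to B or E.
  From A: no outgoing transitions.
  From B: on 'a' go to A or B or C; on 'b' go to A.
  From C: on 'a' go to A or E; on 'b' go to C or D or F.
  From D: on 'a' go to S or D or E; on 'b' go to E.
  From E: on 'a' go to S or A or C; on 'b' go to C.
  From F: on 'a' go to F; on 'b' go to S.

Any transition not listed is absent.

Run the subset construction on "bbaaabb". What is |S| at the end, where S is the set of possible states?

Start in {S}.
Read 'b': {S} → {B, E}.
Read 'b': {B, E} → {A, C}.
Read 'a': {A, C} → {A, E}.
Read 'a': {A, E} → {S, A, C}.
Read 'a': {S, A, C} → {A, E}.
Read 'b': {A, E} → {C}.
Read 'b': {C} → {C, D, F}.
That set has 3 states.

3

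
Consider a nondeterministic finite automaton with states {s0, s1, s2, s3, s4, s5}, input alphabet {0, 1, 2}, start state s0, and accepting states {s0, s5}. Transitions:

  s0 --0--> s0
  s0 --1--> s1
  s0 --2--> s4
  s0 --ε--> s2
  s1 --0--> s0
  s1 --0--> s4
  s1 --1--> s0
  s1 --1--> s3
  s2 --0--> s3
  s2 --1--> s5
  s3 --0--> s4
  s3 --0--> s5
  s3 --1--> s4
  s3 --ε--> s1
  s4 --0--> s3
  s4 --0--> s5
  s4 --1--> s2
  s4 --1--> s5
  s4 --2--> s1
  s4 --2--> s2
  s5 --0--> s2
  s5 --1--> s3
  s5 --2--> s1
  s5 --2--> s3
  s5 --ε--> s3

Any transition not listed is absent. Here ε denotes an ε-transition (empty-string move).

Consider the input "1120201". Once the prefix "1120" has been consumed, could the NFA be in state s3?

Yes

Start: ε-closure({s0}) = {s0, s2}.
Read '1': {s0, s2} → {s1, s3, s5}.
Read '1': {s1, s3, s5} → {s0, s1, s2, s3, s4}.
Read '2': {s0, s1, s2, s3, s4} → {s1, s2, s4}.
Read '0': {s1, s2, s4} → {s0, s1, s2, s3, s4, s5}.
State s3 is in {s0, s1, s2, s3, s4, s5}.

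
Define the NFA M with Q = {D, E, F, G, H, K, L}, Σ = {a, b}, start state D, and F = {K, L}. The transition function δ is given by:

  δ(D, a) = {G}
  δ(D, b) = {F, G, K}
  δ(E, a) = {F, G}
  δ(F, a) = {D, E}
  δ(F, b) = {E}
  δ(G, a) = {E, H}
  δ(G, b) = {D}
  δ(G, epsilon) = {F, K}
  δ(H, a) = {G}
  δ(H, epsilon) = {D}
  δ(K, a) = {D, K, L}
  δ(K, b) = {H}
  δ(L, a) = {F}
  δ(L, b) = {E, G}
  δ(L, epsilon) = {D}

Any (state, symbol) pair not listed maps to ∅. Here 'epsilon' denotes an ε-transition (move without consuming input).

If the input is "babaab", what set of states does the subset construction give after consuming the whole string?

Start in {D}.
Read 'b': {D} → {F, G, K}.
Read 'a': {F, G, K} → {D, E, H, K, L}.
Read 'b': {D, E, H, K, L} → {D, E, F, G, H, K}.
Read 'a': {D, E, F, G, H, K} → {D, E, F, G, H, K, L}.
Read 'a': {D, E, F, G, H, K, L} → {D, E, F, G, H, K, L}.
Read 'b': {D, E, F, G, H, K, L} → {D, E, F, G, H, K}.

{D, E, F, G, H, K}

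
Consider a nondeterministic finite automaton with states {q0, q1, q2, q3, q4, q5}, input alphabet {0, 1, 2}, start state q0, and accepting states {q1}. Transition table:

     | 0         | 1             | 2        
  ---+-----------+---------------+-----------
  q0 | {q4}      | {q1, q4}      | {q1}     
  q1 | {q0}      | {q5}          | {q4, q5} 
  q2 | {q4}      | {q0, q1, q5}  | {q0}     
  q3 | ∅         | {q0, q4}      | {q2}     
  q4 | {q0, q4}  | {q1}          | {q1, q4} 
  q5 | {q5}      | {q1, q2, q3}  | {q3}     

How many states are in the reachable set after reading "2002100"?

2

Start in {q0}.
Read '2': q0→{q1}; now {q1}.
Read '0': q1→{q0}; now {q0}.
Read '0': q0→{q4}; now {q4}.
Read '2': q4→{q1, q4}; now {q1, q4}.
Read '1': q1→{q5}, q4→{q1}; now {q1, q5}.
Read '0': q1→{q0}, q5→{q5}; now {q0, q5}.
Read '0': q0→{q4}, q5→{q5}; now {q4, q5}.
That set has 2 states.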